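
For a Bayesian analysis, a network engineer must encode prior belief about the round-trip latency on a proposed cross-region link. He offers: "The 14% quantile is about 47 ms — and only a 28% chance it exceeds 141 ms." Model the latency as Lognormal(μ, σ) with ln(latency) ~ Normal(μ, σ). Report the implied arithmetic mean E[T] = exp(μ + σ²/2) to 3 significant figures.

E[T] ≈ 119 ms

If T ~ Lognormal(μ,σ) then ln T ~ Normal(μ,σ), so the p-quantile of ln T is μ + z_p·σ.
ln(47) = 3.85 and ln(141) = 4.949; z_{0.14} = -1.08, z_{0.72} = 0.5828.
σ = (4.949 − 3.85)/(0.5828 − (-1.08)) = 0.661.
μ = 3.85 − (-1.08)·0.661 = 4.564.
E[T] = exp(μ + σ²/2) = exp(4.564 + 0.2182) = 119 ms.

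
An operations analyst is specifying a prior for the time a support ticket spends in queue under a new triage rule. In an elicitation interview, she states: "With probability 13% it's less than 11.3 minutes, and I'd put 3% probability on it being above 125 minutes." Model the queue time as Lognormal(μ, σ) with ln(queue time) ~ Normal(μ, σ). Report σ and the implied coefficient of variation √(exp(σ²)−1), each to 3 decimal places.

σ ≈ 0.799, CV ≈ 0.946

If T ~ Lognormal(μ,σ) then ln T ~ Normal(μ,σ), so the p-quantile of ln T is μ + z_p·σ.
ln(11.3) = 2.425 and ln(125) = 4.828; z_{0.13} = -1.126, z_{0.97} = 1.881.
σ = (4.828 − 2.425)/(1.881 − (-1.126)) = 0.799.
μ = 2.425 − (-1.126)·0.799 = 3.325.
CV = √(exp(σ²)−1) = √(exp(0.6388)−1) = 0.946.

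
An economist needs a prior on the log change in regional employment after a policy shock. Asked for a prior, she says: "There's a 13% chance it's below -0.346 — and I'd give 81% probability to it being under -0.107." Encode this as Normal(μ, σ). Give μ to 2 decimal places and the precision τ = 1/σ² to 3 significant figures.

μ = -0.21, τ = 70.3

For Normal(μ,σ), the p-quantile is μ + z_p·σ. Here z_{0.13} = -1.126, z_{0.81} = 0.8779.
So -0.346 = μ − 1.126σ and -0.107 = μ + 0.8779σ.
Subtracting: σ = (-0.107 − -0.346)/(0.8779 − (-1.126)) = 0.12.
Then μ = -0.346 − (-1.126)·0.12 = -0.21.
Precision τ = 1/σ² = 1/0.1192² = 70.3.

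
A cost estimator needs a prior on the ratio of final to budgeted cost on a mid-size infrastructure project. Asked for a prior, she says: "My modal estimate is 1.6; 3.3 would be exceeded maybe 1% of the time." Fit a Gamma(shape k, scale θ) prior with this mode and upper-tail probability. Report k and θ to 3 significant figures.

Gamma(k,θ) with k>1 has mode (k−1)θ, so θ = 1.6/(k−1).
Need P(X < 3.3) = 0.99 with θ tied to k this way. Start at k = 2, θ = 1.6: P(X<3.3) ≈ 0.611.
Too low — raise k to concentrate. Iterating converges to k ≈ 10.3.
Then θ = 1.6/(10.3−1) ≈ 0.172.

k ≈ 10.3, θ ≈ 0.172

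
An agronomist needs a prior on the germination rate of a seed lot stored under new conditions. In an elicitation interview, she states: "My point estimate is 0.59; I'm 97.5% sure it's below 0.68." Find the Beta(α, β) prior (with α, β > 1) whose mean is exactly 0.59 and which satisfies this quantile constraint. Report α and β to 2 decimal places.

α ≈ 64.54, β ≈ 44.85

With mean 0.59 fixed, write α = 0.59s, β = 0.41s where s = α+β.
Need P(θ < 0.68) = 0.975 under Beta(0.59s, 0.41s). Normal approximation: (q−m)/√(m(1−m)/s) ≈ z_{0.975} = 1.96, so s ≈ 0.59·0.41·(1.96)²/(0.68−0.59)² = 114.7.
At s = 114.7: P(θ<0.68) ≈ 0.978. Adjusting to match 0.975 gives s ≈ 109.39.
So α = 0.59·109.39 ≈ 64.54, β = 0.41·109.39 ≈ 44.85.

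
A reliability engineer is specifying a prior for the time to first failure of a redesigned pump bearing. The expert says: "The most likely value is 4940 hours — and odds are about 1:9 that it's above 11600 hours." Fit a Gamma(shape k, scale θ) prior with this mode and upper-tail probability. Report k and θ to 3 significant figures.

Gamma(k,θ) with k>1 has mode (k−1)θ, so θ = 4940/(k−1).
Need P(X < 11600) = 0.9 with θ tied to k this way. Start at k = 2, θ = 4940: P(X<11600) ≈ 0.680.
Too low — raise k to concentrate. Iterating converges to k ≈ 3.64.
Then θ = 4940/(3.64−1) ≈ 1870.

k ≈ 3.64, θ ≈ 1870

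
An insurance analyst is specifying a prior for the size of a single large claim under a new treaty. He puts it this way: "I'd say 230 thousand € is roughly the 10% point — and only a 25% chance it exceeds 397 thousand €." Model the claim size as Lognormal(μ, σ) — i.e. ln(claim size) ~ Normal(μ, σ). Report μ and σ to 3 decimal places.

If T ~ Lognormal(μ,σ) then ln T ~ Normal(μ,σ), so the p-quantile of ln T is μ + z_p·σ.
ln(230) = 5.438 and ln(397) = 5.984; z_{0.1} = -1.282, z_{0.75} = 0.6745.
σ = (5.984 − 5.438)/(0.6745 − (-1.282)) = 0.279.
μ = 5.438 − (-1.282)·0.279 = 5.796.

μ ≈ 5.796, σ ≈ 0.279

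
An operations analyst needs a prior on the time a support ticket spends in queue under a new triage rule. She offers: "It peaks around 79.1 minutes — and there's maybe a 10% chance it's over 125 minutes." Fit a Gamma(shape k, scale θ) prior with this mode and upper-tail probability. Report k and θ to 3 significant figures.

Gamma(k,θ) with k>1 has mode (k−1)θ, so θ = 79.1/(k−1).
Need P(X < 125) = 0.9 with θ tied to k this way. Start at k = 2, θ = 79.1: P(X<125) ≈ 0.469.
Too low — raise k to concentrate. Iterating converges to k ≈ 9.96.
Then θ = 79.1/(9.96−1) ≈ 8.83.

k ≈ 9.96, θ ≈ 8.83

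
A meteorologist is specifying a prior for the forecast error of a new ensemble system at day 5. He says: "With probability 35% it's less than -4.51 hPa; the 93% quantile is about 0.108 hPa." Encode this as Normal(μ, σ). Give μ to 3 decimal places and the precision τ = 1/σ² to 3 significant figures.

μ = -3.554, τ = 0.162

The p-quantile of Normal(μ,σ) is μ + z_p·σ, with z_{0.35} = -0.3853 and z_{0.93} = 1.476.
Eliminate σ: μ = (z₂·x₁ − z₁·x₂)/(z₂ − z₁) = (1.476·-4.51 − (-0.3853)·0.108)/1.861 = -3.554.
Then σ = (x₂ − x₁)/(z₂ − z₁) = (0.108 − -4.51)/1.861 = 2.481.
Precision τ = 1/σ² = 1/2.481² = 0.162.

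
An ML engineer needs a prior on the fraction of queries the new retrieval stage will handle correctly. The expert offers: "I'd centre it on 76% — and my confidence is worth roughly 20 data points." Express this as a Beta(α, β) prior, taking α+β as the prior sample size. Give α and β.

Under the effective-sample-size interpretation, Beta(α, β) has prior mean α/(α+β) and prior sample size α+β.
So α+β = 20 and α/(α+β) = 0.76, giving α = 0.76·20 = 15.2 and β = 20 − 15.2 = 4.8.

α = 15.2, β = 4.8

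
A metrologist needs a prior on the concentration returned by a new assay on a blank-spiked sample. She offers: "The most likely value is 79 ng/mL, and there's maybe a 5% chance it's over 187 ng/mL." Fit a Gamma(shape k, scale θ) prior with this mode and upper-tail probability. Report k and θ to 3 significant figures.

k ≈ 4.68, θ ≈ 21.5

Gamma(k,θ) with k>1 has mode (k−1)θ, so θ = 79/(k−1).
Need P(X < 187) = 0.95 with θ tied to k this way. Start at k = 2, θ = 79: P(X<187) ≈ 0.684.
Too low — raise k to concentrate. Iterating converges to k ≈ 4.68.
Then θ = 79/(4.68−1) ≈ 21.5.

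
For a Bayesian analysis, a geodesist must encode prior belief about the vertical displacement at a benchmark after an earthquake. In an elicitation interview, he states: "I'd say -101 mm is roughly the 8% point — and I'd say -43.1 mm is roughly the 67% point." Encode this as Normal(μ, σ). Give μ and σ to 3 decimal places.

The p-quantile of Normal(μ,σ) is μ + z_p·σ, with z_{0.08} = -1.405 and z_{0.67} = 0.4399.
Eliminate σ: μ = (z₂·x₁ − z₁·x₂)/(z₂ − z₁) = (0.4399·-101 − (-1.405)·-43.1)/1.845 = -56.906.
Then σ = (x₂ − x₁)/(z₂ − z₁) = (-43.1 − -101)/1.845 = 31.382.

μ = -56.906, σ = 31.382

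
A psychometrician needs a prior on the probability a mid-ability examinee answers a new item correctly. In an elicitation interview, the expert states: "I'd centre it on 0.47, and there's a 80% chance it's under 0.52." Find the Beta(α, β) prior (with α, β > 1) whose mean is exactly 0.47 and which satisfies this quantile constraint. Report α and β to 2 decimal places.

With mean 0.47 fixed, write α = 0.47s, β = 0.53s where s = α+β.
Need P(θ < 0.52) = 0.8 under Beta(0.47s, 0.53s). Normal approximation: (q−m)/√(m(1−m)/s) ≈ z_{0.8} = 0.842, so s ≈ 0.47·0.53·(0.842)²/(0.52−0.47)² = 70.6.
At s = 70.6: P(θ<0.52) ≈ 0.800. Adjusting to match 0.8 gives s ≈ 70.49.
So α = 0.47·70.49 ≈ 33.13, β = 0.53·70.49 ≈ 37.36.

α ≈ 33.13, β ≈ 37.36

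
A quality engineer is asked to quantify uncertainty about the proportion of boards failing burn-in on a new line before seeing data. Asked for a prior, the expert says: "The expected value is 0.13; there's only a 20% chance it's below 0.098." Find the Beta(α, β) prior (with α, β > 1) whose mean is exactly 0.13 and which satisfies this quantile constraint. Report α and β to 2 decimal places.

With mean 0.13 fixed, write α = 0.13s, β = 0.87s where s = α+β.
Need P(θ < 0.098) = 0.2 under Beta(0.13s, 0.87s). Normal approximation: (q−m)/√(m(1−m)/s) ≈ z_{0.2} = -0.842, so s ≈ 0.13·0.87·(-0.842)²/(0.098−0.13)² = 78.2.
At s = 78.2: P(θ<0.098) ≈ 0.205. Adjusting to match 0.2 gives s ≈ 81.06.
So α = 0.13·81.06 ≈ 10.54, β = 0.87·81.06 ≈ 70.52.

α ≈ 10.54, β ≈ 70.52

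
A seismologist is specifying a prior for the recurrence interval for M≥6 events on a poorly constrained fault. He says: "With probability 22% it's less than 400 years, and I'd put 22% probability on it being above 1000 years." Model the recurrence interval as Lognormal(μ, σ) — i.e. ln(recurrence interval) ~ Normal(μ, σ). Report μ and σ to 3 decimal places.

If T ~ Lognormal(μ,σ) then ln T ~ Normal(μ,σ), so the p-quantile of ln T is μ + z_p·σ.
ln(400) = 5.991 and ln(1000) = 6.908; z_{0.22} = -0.7722, z_{0.78} = 0.7722.
σ = (6.908 − 5.991)/(0.7722 − (-0.7722)) = 0.593.
μ = 5.991 − (-0.7722)·0.593 = 6.450.

μ ≈ 6.450, σ ≈ 0.593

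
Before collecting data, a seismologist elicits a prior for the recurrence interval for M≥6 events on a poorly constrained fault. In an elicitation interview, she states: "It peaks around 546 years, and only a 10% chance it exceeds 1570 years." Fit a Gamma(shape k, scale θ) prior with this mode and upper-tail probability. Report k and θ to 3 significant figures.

k ≈ 2.71, θ ≈ 319

Gamma(k,θ) with k>1 has mode (k−1)θ, so θ = 546/(k−1).
Need P(X < 1570) = 0.9 with θ tied to k this way. Start at k = 2, θ = 546: P(X<1570) ≈ 0.781.
Too low — raise k to concentrate. Iterating converges to k ≈ 2.71.
Then θ = 546/(2.71−1) ≈ 319.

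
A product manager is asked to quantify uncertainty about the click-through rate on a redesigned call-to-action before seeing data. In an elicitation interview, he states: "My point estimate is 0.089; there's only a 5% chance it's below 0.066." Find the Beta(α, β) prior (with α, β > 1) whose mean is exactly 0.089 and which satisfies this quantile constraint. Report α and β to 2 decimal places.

With mean 0.089 fixed, write α = 0.089s, β = 0.911s where s = α+β.
Need P(θ < 0.066) = 0.05 under Beta(0.089s, 0.911s). Normal approximation: (q−m)/√(m(1−m)/s) ≈ z_{0.05} = -1.64, so s ≈ 0.089·0.911·(-1.64)²/(0.066−0.089)² = 414.7.
At s = 414.7: P(θ<0.066) ≈ 0.040. Adjusting to match 0.05 gives s ≈ 369.74.
So α = 0.089·369.74 ≈ 32.91, β = 0.911·369.74 ≈ 336.83.

α ≈ 32.91, β ≈ 336.83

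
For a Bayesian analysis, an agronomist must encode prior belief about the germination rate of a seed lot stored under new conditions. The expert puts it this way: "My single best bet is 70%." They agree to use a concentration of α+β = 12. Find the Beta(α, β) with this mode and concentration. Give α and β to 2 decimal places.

α = 8.00, β = 4.00

For α,β > 1 the Beta mode is (α−1)/(α+β−2). With α+β = 12, the mode is (α−1)/10.
Set (α−1)/10 = 0.7 → α = 1 + 0.7·10 = 8.00.
β = 12 − α = 4.00.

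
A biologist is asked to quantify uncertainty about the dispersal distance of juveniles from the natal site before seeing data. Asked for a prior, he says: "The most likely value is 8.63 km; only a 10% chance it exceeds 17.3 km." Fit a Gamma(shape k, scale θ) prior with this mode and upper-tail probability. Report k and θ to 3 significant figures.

k ≈ 4.96, θ ≈ 2.18

Gamma(k,θ) with k>1 has mode (k−1)θ, so θ = 8.63/(k−1).
Need P(X < 17.3) = 0.9 with θ tied to k this way. Start at k = 2, θ = 8.63: P(X<17.3) ≈ 0.595.
Too low — raise k to concentrate. Iterating converges to k ≈ 4.96.
Then θ = 8.63/(4.96−1) ≈ 2.18.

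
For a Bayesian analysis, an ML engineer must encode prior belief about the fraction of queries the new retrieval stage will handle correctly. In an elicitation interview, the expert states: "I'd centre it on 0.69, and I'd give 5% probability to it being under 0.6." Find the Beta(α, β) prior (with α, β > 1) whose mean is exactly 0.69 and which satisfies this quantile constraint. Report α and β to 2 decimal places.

α ≈ 51.92, β ≈ 23.32

With mean 0.69 fixed, write α = 0.69s, β = 0.31s where s = α+β.
Need P(θ < 0.6) = 0.05 under Beta(0.69s, 0.31s). Normal approximation: (q−m)/√(m(1−m)/s) ≈ z_{0.05} = -1.64, so s ≈ 0.69·0.31·(-1.64)²/(0.6−0.69)² = 71.4.
At s = 71.4: P(θ<0.6) ≈ 0.054. Adjusting to match 0.05 gives s ≈ 75.24.
So α = 0.69·75.24 ≈ 51.92, β = 0.31·75.24 ≈ 23.32.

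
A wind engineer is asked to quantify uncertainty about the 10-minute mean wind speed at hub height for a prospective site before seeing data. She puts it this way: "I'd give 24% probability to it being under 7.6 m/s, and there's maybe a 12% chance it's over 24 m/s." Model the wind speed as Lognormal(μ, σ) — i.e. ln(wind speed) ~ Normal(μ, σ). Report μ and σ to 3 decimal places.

If T ~ Lognormal(μ,σ) then ln T ~ Normal(μ,σ), so the p-quantile of ln T is μ + z_p·σ.
ln(7.6) = 2.028 and ln(24) = 3.178; z_{0.24} = -0.7063, z_{0.88} = 1.175.
σ = (3.178 − 2.028)/(1.175 − (-0.7063)) = 0.611.
μ = 2.028 − (-0.7063)·0.611 = 2.460.

μ ≈ 2.460, σ ≈ 0.611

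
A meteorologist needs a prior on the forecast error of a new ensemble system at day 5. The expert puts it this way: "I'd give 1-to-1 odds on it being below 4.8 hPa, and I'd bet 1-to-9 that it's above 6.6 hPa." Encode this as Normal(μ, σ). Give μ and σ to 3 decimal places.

For Normal(μ,σ), the p-quantile is μ + z_p·σ. Here z_{0.5} = 0, z_{0.9} = 1.282.
So 4.8 = μ + 0σ and 6.6 = μ + 1.282σ.
Subtracting: σ = (6.6 − 4.8)/(1.282 − (0)) = 1.405.
Then μ = 4.8 − (0)·1.405 = 4.800.

μ = 4.800, σ = 1.405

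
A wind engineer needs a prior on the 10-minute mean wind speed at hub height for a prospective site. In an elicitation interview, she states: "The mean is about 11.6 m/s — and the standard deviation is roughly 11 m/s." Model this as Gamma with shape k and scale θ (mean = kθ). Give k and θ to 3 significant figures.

k ≈ 1.11, θ ≈ 10.4

For Gamma(k, scale θ): mean = kθ, variance = kθ², so CV = 1/√k.
CV = SD/mean = 11/11.6 = 0.9483, hence k = 1/CV² = 1.11.
Then θ = mean/k = 11.6/1.11 = 10.4.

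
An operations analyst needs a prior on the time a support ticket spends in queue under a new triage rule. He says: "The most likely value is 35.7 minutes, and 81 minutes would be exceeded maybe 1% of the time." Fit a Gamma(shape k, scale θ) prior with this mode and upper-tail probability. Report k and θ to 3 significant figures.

k ≈ 8.14, θ ≈ 5

Gamma(k,θ) with k>1 has mode (k−1)θ, so θ = 35.7/(k−1).
Need P(X < 81) = 0.99 with θ tied to k this way. Start at k = 2, θ = 35.7: P(X<81) ≈ 0.662.
Too low — raise k to concentrate. Iterating converges to k ≈ 8.14.
Then θ = 35.7/(8.14−1) ≈ 5.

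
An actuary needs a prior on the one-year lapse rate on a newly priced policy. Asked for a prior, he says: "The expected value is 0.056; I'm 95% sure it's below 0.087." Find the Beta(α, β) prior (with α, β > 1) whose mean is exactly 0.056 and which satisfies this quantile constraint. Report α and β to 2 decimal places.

With mean 0.056 fixed, write α = 0.056s, β = 0.944s where s = α+β.
Need P(θ < 0.087) = 0.95 under Beta(0.056s, 0.944s). Normal approximation: (q−m)/√(m(1−m)/s) ≈ z_{0.95} = 1.64, so s ≈ 0.056·0.944·(1.64)²/(0.087−0.056)² = 148.8.
At s = 148.8: P(θ<0.087) ≈ 0.937. Adjusting to match 0.95 gives s ≈ 176.17.
So α = 0.056·176.17 ≈ 9.87, β = 0.944·176.17 ≈ 166.30.

α ≈ 9.87, β ≈ 166.30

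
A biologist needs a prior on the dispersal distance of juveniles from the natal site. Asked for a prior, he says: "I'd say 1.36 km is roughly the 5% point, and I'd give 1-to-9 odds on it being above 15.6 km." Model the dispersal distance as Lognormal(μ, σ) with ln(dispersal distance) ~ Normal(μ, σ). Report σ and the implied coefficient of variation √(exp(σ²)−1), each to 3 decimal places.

σ ≈ 0.834, CV ≈ 1.002

If T ~ Lognormal(μ,σ) then ln T ~ Normal(μ,σ), so the p-quantile of ln T is μ + z_p·σ.
ln(1.36) = 0.3075 and ln(15.6) = 2.747; z_{0.05} = -1.645, z_{0.9} = 1.282.
σ = (2.747 − 0.3075)/(1.282 − (-1.645)) = 0.834.
μ = 0.3075 − (-1.645)·0.834 = 1.679.
CV = √(exp(σ²)−1) = √(exp(0.6951)−1) = 1.002.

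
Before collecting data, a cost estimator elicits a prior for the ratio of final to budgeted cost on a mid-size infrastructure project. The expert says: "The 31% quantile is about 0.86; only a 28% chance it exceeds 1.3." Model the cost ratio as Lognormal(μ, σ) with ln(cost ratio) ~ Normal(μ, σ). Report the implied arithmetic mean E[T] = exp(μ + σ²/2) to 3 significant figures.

If T ~ Lognormal(μ,σ) then ln T ~ Normal(μ,σ), so the p-quantile of ln T is μ + z_p·σ.
ln(0.86) = -0.1508 and ln(1.3) = 0.2624; z_{0.31} = -0.4959, z_{0.72} = 0.5828.
σ = (0.2624 − -0.1508)/(0.5828 − (-0.4959)) = 0.383.
μ = -0.1508 − (-0.4959)·0.383 = 0.039.
E[T] = exp(μ + σ²/2) = exp(0.039 + 0.0734) = 1.12.

E[T] ≈ 1.12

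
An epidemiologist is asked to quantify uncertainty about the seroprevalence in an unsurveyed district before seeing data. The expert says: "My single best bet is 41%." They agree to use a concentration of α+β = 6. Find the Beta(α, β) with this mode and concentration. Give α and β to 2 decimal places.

For α,β > 1 the Beta mode is (α−1)/(α+β−2). With α+β = 6, the mode is (α−1)/4.
Set (α−1)/4 = 0.41 → α = 1 + 0.41·4 = 2.64.
β = 6 − α = 3.36.

α = 2.64, β = 3.36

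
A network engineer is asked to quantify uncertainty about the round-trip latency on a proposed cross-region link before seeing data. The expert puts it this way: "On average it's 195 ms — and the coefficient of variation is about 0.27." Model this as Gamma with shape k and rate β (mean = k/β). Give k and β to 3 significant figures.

k ≈ 13.7, β ≈ 0.0703

For Gamma(k, rate β): mean = k/β, variance = k/β², so CV = 1/√k.
CV = 0.27, hence k = 1/CV² = 13.7.
Then β = k/mean = 13.7/195 = 0.0703.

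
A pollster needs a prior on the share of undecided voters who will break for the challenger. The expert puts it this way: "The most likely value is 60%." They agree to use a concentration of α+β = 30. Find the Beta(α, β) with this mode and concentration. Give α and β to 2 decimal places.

α = 17.80, β = 12.20

For α,β > 1 the Beta mode is (α−1)/(α+β−2). With α+β = 30, the mode is (α−1)/28.
Set (α−1)/28 = 0.6 → α = 1 + 0.6·28 = 17.80.
β = 30 − α = 12.20.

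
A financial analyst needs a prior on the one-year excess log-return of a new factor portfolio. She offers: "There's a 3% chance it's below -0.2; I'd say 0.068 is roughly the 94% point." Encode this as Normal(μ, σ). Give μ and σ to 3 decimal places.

μ = -0.053, σ = 0.078

For Normal(μ,σ), the p-quantile is μ + z_p·σ. Here z_{0.03} = -1.881, z_{0.94} = 1.555.
So -0.2 = μ − 1.881σ and 0.068 = μ + 1.555σ.
Subtracting: σ = (0.068 − -0.2)/(1.555 − (-1.881)) = 0.078.
Then μ = -0.2 − (-1.881)·0.078 = -0.053.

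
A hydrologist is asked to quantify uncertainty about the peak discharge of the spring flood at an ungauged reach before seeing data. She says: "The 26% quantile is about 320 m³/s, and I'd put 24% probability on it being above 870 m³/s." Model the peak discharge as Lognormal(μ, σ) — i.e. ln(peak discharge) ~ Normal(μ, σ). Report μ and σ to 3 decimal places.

μ ≈ 6.245, σ ≈ 0.741

If T ~ Lognormal(μ,σ) then ln T ~ Normal(μ,σ), so the p-quantile of ln T is μ + z_p·σ.
ln(320) = 5.768 and ln(870) = 6.768; z_{0.26} = -0.6433, z_{0.76} = 0.7063.
σ = (6.768 − 5.768)/(0.7063 − (-0.6433)) = 0.741.
μ = 5.768 − (-0.6433)·0.741 = 6.245.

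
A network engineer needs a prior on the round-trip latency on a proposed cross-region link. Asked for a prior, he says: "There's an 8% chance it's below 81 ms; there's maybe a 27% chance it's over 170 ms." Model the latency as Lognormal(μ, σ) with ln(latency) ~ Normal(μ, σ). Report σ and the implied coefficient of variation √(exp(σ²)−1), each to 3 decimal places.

σ ≈ 0.367, CV ≈ 0.380

If T ~ Lognormal(μ,σ) then ln T ~ Normal(μ,σ), so the p-quantile of ln T is μ + z_p·σ.
ln(81) = 4.394 and ln(170) = 5.136; z_{0.08} = -1.405, z_{0.73} = 0.6128.
σ = (5.136 − 4.394)/(0.6128 − (-1.405)) = 0.367.
μ = 4.394 − (-1.405)·0.367 = 4.911.
CV = √(exp(σ²)−1) = √(exp(0.1350)−1) = 0.380.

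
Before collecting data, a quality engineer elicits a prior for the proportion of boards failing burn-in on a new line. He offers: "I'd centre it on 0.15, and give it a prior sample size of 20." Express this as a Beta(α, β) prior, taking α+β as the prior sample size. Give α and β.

Under the effective-sample-size interpretation, Beta(α, β) has prior mean α/(α+β) and prior sample size α+β.
So α+β = 20 and α/(α+β) = 0.15, giving α = 0.15·20 = 3 and β = 20 − 3 = 17.

α = 3, β = 17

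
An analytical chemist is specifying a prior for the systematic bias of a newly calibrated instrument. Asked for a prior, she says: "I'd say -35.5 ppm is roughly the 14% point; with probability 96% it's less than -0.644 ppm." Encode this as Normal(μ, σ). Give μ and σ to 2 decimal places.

μ = -22.20, σ = 12.31

For Normal(μ,σ), the p-quantile is μ + z_p·σ. Here z_{0.14} = -1.08, z_{0.96} = 1.751.
So -35.5 = μ − 1.08σ and -0.644 = μ + 1.751σ.
Subtracting: σ = (-0.644 − -35.5)/(1.751 − (-1.08)) = 12.31.
Then μ = -35.5 − (-1.08)·12.31 = -22.20.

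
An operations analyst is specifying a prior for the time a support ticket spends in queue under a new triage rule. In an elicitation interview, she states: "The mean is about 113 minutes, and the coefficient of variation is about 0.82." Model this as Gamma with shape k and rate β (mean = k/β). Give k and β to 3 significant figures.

k ≈ 1.49, β ≈ 0.0132

For Gamma(k, rate β): mean = k/β, variance = k/β², so CV = 1/√k.
CV = 0.82, hence k = 1/CV² = 1.49.
Then β = k/mean = 1.49/113 = 0.0132.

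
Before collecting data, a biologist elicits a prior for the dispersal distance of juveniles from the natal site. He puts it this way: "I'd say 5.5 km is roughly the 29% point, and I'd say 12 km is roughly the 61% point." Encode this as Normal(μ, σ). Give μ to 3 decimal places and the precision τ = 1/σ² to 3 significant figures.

μ = 9.820, τ = 0.0164

The p-quantile of Normal(μ,σ) is μ + z_p·σ, with z_{0.29} = -0.5534 and z_{0.61} = 0.2793.
Eliminate σ: μ = (z₂·x₁ − z₁·x₂)/(z₂ − z₁) = (0.2793·5.5 − (-0.5534)·12)/0.8327 = 9.820.
Then σ = (x₂ − x₁)/(z₂ − z₁) = (12 − 5.5)/0.8327 = 7.806.
Precision τ = 1/σ² = 1/7.806² = 0.0164.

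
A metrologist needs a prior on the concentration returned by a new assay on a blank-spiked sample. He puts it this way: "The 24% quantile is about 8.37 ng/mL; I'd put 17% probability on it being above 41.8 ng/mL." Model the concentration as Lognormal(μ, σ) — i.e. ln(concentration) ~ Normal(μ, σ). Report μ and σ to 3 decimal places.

μ ≈ 2.809, σ ≈ 0.969

If T ~ Lognormal(μ,σ) then ln T ~ Normal(μ,σ), so the p-quantile of ln T is μ + z_p·σ.
ln(8.37) = 2.125 and ln(41.8) = 3.733; z_{0.24} = -0.7063, z_{0.83} = 0.9542.
σ = (3.733 − 2.125)/(0.9542 − (-0.7063)) = 0.969.
μ = 2.125 − (-0.7063)·0.969 = 2.809.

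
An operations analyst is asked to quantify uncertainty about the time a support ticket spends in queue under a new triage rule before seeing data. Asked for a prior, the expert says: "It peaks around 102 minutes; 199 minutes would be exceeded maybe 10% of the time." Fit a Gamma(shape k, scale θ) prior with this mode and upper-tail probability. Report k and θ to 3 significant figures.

Gamma(k,θ) with k>1 has mode (k−1)θ, so θ = 102/(k−1).
Need P(X < 199) = 0.9 with θ tied to k this way. Start at k = 2, θ = 102: P(X<199) ≈ 0.581.
Too low — raise k to concentrate. Iterating converges to k ≈ 5.29.
Then θ = 102/(5.29−1) ≈ 23.8.

k ≈ 5.29, θ ≈ 23.8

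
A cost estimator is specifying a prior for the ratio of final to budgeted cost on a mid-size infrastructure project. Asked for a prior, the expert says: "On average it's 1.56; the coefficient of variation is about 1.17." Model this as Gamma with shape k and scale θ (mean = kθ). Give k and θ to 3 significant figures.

k ≈ 0.731, θ ≈ 2.14

For Gamma(k, scale θ): mean = kθ, variance = kθ², so CV = 1/√k.
CV = 1.17, hence k = 1/CV² = 0.731.
Then θ = mean/k = 1.56/0.731 = 2.14.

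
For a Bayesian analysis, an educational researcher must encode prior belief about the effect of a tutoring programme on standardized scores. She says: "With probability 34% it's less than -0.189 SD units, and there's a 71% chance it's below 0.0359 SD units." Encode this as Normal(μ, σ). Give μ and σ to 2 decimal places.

μ = -0.09, σ = 0.23

The p-quantile of Normal(μ,σ) is μ + z_p·σ, with z_{0.34} = -0.4125 and z_{0.71} = 0.5534.
Eliminate σ: μ = (z₂·x₁ − z₁·x₂)/(z₂ − z₁) = (0.5534·-0.189 − (-0.4125)·0.0359)/0.9658 = -0.09.
Then σ = (x₂ − x₁)/(z₂ − z₁) = (0.0359 − -0.189)/0.9658 = 0.23.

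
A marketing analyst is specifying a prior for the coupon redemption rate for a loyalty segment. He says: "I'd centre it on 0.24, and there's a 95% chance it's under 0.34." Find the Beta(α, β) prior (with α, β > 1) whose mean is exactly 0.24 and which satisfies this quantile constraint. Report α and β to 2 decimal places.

With mean 0.24 fixed, write α = 0.24s, β = 0.76s where s = α+β.
Need P(θ < 0.34) = 0.95 under Beta(0.24s, 0.76s). Normal approximation: (q−m)/√(m(1−m)/s) ≈ z_{0.95} = 1.64, so s ≈ 0.24·0.76·(1.64)²/(0.34−0.24)² = 49.3.
At s = 49.3: P(θ<0.34) ≈ 0.942. Adjusting to match 0.95 gives s ≈ 54.05.
So α = 0.24·54.05 ≈ 12.97, β = 0.76·54.05 ≈ 41.08.

α ≈ 12.97, β ≈ 41.08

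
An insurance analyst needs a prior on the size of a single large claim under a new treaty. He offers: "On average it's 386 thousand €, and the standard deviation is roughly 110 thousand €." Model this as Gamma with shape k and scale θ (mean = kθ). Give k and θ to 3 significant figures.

For Gamma(k, scale θ): mean = kθ, variance = kθ², so CV = 1/√k.
CV = SD/mean = 110/386 = 0.285, hence k = 1/CV² = 12.3.
Then θ = mean/k = 386/12.3 = 31.3.

k ≈ 12.3, θ ≈ 31.3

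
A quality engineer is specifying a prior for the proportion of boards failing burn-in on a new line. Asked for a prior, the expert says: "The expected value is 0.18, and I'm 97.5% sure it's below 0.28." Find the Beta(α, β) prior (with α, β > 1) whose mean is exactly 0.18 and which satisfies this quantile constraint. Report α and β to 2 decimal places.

α ≈ 12.00, β ≈ 54.65

With mean 0.18 fixed, write α = 0.18s, β = 0.82s where s = α+β.
Need P(θ < 0.28) = 0.975 under Beta(0.18s, 0.82s). Normal approximation: (q−m)/√(m(1−m)/s) ≈ z_{0.975} = 1.96, so s ≈ 0.18·0.82·(1.96)²/(0.28−0.18)² = 56.7.
At s = 56.7: P(θ<0.28) ≈ 0.965. Adjusting to match 0.975 gives s ≈ 66.65.
So α = 0.18·66.65 ≈ 12.00, β = 0.82·66.65 ≈ 54.65.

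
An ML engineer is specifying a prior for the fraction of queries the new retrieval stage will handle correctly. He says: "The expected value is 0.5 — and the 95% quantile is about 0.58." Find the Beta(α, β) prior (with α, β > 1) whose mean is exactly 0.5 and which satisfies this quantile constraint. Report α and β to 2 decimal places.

α ≈ 52.41, β ≈ 52.41

With mean 0.5 fixed, write α = 0.5s, β = 0.5s where s = α+β.
Need P(θ < 0.58) = 0.95 under Beta(0.5s, 0.5s). Normal approximation: (q−m)/√(m(1−m)/s) ≈ z_{0.95} = 1.64, so s ≈ 0.5·0.5·(1.64)²/(0.58−0.5)² = 105.7.
At s = 105.7: P(θ<0.58) ≈ 0.951. Adjusting to match 0.95 gives s ≈ 104.82.
So α = 0.5·104.82 ≈ 52.41, β = 0.5·104.82 ≈ 52.41.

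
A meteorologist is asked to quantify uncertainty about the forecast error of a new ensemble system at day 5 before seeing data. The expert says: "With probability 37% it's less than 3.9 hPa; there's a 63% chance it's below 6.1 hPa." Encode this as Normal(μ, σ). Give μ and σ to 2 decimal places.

The p-quantile of Normal(μ,σ) is μ + z_p·σ, with z_{0.37} = -0.3319 and z_{0.63} = 0.3319.
Eliminate σ: μ = (z₂·x₁ − z₁·x₂)/(z₂ − z₁) = (0.3319·3.9 − (-0.3319)·6.1)/0.6637 = 5.00.
Then σ = (x₂ − x₁)/(z₂ − z₁) = (6.1 − 3.9)/0.6637 = 3.31.

μ = 5.00, σ = 3.31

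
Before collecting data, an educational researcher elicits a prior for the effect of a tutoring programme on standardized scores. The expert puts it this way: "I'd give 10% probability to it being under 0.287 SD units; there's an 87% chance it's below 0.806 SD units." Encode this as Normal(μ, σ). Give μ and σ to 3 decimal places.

μ = 0.563, σ = 0.216

For Normal(μ,σ), the p-quantile is μ + z_p·σ. Here z_{0.1} = -1.282, z_{0.87} = 1.126.
So 0.287 = μ − 1.282σ and 0.806 = μ + 1.126σ.
Subtracting: σ = (0.806 − 0.287)/(1.126 − (-1.282)) = 0.216.
Then μ = 0.287 − (-1.282)·0.216 = 0.563.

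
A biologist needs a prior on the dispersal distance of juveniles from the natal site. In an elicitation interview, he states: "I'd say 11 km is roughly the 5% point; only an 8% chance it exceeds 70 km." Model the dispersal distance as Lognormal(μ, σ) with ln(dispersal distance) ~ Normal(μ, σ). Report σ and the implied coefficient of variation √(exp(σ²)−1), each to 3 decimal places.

σ ≈ 0.607, CV ≈ 0.667

If T ~ Lognormal(μ,σ) then ln T ~ Normal(μ,σ), so the p-quantile of ln T is μ + z_p·σ.
ln(11) = 2.398 and ln(70) = 4.248; z_{0.05} = -1.645, z_{0.92} = 1.405.
σ = (4.248 − 2.398)/(1.405 − (-1.645)) = 0.607.
μ = 2.398 − (-1.645)·0.607 = 3.396.
CV = √(exp(σ²)−1) = √(exp(0.3682)−1) = 0.667.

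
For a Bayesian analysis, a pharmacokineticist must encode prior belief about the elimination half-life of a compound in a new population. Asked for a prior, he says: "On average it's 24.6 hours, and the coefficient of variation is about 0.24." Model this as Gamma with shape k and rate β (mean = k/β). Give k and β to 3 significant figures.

k ≈ 17.4, β ≈ 0.706

For Gamma(k, rate β): mean = k/β, variance = k/β², so CV = 1/√k.
CV = 0.24, hence k = 1/CV² = 17.4.
Then β = k/mean = 17.4/24.6 = 0.706.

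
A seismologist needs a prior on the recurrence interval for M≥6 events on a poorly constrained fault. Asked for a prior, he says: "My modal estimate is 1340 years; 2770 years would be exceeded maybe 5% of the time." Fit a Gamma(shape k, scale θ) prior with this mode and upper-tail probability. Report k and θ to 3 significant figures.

Gamma(k,θ) with k>1 has mode (k−1)θ, so θ = 1340/(k−1).
Need P(X < 2770) = 0.95 with θ tied to k this way. Start at k = 2, θ = 1340: P(X<2770) ≈ 0.612.
Too low — raise k to concentrate. Iterating converges to k ≈ 6.24.
Then θ = 1340/(6.24−1) ≈ 256.

k ≈ 6.24, θ ≈ 256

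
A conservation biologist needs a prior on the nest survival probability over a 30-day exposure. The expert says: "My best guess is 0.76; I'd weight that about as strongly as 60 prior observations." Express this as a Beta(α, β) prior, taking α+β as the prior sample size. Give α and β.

α = 45.6, β = 14.4

Under the effective-sample-size interpretation, Beta(α, β) has prior mean α/(α+β) and prior sample size α+β.
So α+β = 60 and α/(α+β) = 0.76, giving α = 0.76·60 = 45.6 and β = 60 − 45.6 = 14.4.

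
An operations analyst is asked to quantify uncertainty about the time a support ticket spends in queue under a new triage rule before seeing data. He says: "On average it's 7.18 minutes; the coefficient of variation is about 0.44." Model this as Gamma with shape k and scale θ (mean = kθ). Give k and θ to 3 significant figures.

For Gamma(k, scale θ): mean = kθ, variance = kθ², so CV = 1/√k.
CV = 0.44, hence k = 1/CV² = 5.17.
Then θ = mean/k = 7.18/5.17 = 1.39.

k ≈ 5.17, θ ≈ 1.39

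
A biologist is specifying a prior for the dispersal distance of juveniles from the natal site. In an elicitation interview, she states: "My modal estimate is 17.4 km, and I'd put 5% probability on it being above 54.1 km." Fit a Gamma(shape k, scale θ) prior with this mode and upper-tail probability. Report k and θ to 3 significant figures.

Gamma(k,θ) with k>1 has mode (k−1)θ, so θ = 17.4/(k−1).
Need P(X < 54.1) = 0.95 with θ tied to k this way. Start at k = 2, θ = 17.4: P(X<54.1) ≈ 0.817.
Too low — raise k to concentrate. Iterating converges to k ≈ 3.05.
Then θ = 17.4/(3.05−1) ≈ 8.5.

k ≈ 3.05, θ ≈ 8.5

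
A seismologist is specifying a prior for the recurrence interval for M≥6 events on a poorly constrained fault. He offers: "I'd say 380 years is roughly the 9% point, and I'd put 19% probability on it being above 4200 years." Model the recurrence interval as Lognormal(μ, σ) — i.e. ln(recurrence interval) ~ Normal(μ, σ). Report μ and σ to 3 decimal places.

If T ~ Lognormal(μ,σ) then ln T ~ Normal(μ,σ), so the p-quantile of ln T is μ + z_p·σ.
ln(380) = 5.94 and ln(4200) = 8.343; z_{0.09} = -1.341, z_{0.81} = 0.8779.
σ = (8.343 − 5.94)/(0.8779 − (-1.341)) = 1.083.
μ = 5.94 − (-1.341)·1.083 = 7.392.

μ ≈ 7.392, σ ≈ 1.083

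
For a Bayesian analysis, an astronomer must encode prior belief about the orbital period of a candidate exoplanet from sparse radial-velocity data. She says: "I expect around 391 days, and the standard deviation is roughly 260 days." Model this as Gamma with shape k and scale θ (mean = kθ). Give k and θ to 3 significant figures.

For Gamma(k, scale θ): mean = kθ, variance = kθ², so CV = 1/√k.
CV = SD/mean = 260/391 = 0.665, hence k = 1/CV² = 2.26.
Then θ = mean/k = 391/2.26 = 173.

k ≈ 2.26, θ ≈ 173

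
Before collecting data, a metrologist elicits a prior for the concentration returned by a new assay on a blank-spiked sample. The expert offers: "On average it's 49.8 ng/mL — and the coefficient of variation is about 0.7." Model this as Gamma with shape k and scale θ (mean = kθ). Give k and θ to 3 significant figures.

For Gamma(k, scale θ): mean = kθ, variance = kθ², so CV = 1/√k.
CV = 0.7, hence k = 1/CV² = 2.04.
Then θ = mean/k = 49.8/2.04 = 24.4.

k ≈ 2.04, θ ≈ 24.4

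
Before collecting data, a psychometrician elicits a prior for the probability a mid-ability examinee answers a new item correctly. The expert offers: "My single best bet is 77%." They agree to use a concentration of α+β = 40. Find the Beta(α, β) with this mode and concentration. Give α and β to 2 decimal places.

α = 30.26, β = 9.74

For α,β > 1 the Beta mode is (α−1)/(α+β−2). With α+β = 40, the mode is (α−1)/38.
Set (α−1)/38 = 0.77 → α = 1 + 0.77·38 = 30.26.
β = 40 − α = 9.74.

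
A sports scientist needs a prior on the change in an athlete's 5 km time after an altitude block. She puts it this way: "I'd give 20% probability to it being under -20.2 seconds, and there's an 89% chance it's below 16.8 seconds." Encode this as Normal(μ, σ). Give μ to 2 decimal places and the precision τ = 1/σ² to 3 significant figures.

The p-quantile of Normal(μ,σ) is μ + z_p·σ, with z_{0.2} = -0.8416 and z_{0.89} = 1.227.
Eliminate σ: μ = (z₂·x₁ − z₁·x₂)/(z₂ − z₁) = (1.227·-20.2 − (-0.8416)·16.8)/2.068 = -5.14.
Then σ = (x₂ − x₁)/(z₂ − z₁) = (16.8 − -20.2)/2.068 = 17.89.
Precision τ = 1/σ² = 1/17.89² = 0.00312.

μ = -5.14, τ = 0.00312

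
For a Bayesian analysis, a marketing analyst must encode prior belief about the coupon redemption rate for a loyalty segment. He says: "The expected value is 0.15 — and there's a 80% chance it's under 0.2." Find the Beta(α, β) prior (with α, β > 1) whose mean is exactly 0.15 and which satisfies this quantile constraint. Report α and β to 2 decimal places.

With mean 0.15 fixed, write α = 0.15s, β = 0.85s where s = α+β.
Need P(θ < 0.2) = 0.8 under Beta(0.15s, 0.85s). Normal approximation: (q−m)/√(m(1−m)/s) ≈ z_{0.8} = 0.842, so s ≈ 0.15·0.85·(0.842)²/(0.2−0.15)² = 36.1.
At s = 36.1: P(θ<0.2) ≈ 0.811. Adjusting to match 0.8 gives s ≈ 32.12.
So α = 0.15·32.12 ≈ 4.82, β = 0.85·32.12 ≈ 27.30.

α ≈ 4.82, β ≈ 27.30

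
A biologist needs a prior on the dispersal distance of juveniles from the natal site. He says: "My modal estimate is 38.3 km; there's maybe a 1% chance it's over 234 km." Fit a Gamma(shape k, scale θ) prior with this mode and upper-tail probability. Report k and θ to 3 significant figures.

k ≈ 2.12, θ ≈ 34.1

Gamma(k,θ) with k>1 has mode (k−1)θ, so θ = 38.3/(k−1).
Need P(X < 234) = 0.99 with θ tied to k this way. Start at k = 2, θ = 38.3: P(X<234) ≈ 0.984.
Too low — raise k to concentrate. Iterating converges to k ≈ 2.12.
Then θ = 38.3/(2.12−1) ≈ 34.1.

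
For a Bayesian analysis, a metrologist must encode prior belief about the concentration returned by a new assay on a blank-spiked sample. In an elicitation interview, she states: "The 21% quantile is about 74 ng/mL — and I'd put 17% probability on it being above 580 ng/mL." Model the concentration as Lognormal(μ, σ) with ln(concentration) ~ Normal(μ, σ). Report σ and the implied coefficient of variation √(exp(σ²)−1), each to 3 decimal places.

σ ≈ 1.169, CV ≈ 1.711

If T ~ Lognormal(μ,σ) then ln T ~ Normal(μ,σ), so the p-quantile of ln T is μ + z_p·σ.
ln(74) = 4.304 and ln(580) = 6.363; z_{0.21} = -0.8064, z_{0.83} = 0.9542.
σ = (6.363 − 4.304)/(0.9542 − (-0.8064)) = 1.169.
μ = 4.304 − (-0.8064)·1.169 = 5.247.
CV = √(exp(σ²)−1) = √(exp(1.3677)−1) = 1.711.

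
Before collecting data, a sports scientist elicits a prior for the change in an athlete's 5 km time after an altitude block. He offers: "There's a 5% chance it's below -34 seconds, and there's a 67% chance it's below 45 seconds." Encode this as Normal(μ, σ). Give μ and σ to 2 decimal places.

μ = 28.33, σ = 37.89

The p-quantile of Normal(μ,σ) is μ + z_p·σ, with z_{0.05} = -1.645 and z_{0.67} = 0.4399.
Eliminate σ: μ = (z₂·x₁ − z₁·x₂)/(z₂ − z₁) = (0.4399·-34 − (-1.645)·45)/2.085 = 28.33.
Then σ = (x₂ − x₁)/(z₂ − z₁) = (45 − -34)/2.085 = 37.89.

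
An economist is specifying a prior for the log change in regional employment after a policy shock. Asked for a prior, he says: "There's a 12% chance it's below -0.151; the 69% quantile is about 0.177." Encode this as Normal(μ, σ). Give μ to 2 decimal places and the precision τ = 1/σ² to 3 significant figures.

For Normal(μ,σ), the p-quantile is μ + z_p·σ. Here z_{0.12} = -1.175, z_{0.69} = 0.4959.
So -0.151 = μ − 1.175σ and 0.177 = μ + 0.4959σ.
Subtracting: σ = (0.177 − -0.151)/(0.4959 − (-1.175)) = 0.20.
Then μ = -0.151 − (-1.175)·0.20 = 0.08.
Precision τ = 1/σ² = 1/0.1963² = 25.9.

μ = 0.08, τ = 25.9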